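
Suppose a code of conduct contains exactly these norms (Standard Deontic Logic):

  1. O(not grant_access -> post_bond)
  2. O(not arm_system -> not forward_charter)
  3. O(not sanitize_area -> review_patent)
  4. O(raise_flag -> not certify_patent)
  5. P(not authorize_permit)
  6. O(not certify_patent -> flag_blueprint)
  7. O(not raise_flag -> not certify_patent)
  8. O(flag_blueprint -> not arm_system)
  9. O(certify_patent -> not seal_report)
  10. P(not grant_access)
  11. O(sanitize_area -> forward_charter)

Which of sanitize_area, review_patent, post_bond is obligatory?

review_patent

By case analysis on not raise_flag: premise 7 gives O(not raise_flag -> not certify_patent) and premise 4 gives O(raise_flag -> not certify_patent), so O(not certify_patent) either way.
From O(not certify_patent) and premise 6, O(not certify_patent -> flag_blueprint), we obtain O(flag_blueprint).
Applying K to premise 8 (O(flag_blueprint -> not arm_system)) and O(flag_blueprint) yields O(not arm_system).
Applying K to premise 2 (O(not arm_system -> not forward_charter)) and O(not arm_system) yields O(not forward_charter).
Premise 11, O(sanitize_area -> forward_charter), contraposes to O(not forward_charter -> not sanitize_area); with O(not forward_charter) we get O(not sanitize_area).
With premise 3, O(not sanitize_area -> review_patent), the K-axiom yields O(review_patent).
So O(review_patent) holds — review_patent is obligatory. None of the other listed options is made obligatory by any chain of premises.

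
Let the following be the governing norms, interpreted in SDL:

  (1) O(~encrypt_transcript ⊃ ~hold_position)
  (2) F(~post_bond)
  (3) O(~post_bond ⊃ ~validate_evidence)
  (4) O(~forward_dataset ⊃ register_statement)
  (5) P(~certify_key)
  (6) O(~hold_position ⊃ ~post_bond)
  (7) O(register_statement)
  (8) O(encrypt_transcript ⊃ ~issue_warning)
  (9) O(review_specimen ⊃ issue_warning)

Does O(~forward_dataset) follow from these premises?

Premise 4 is O(~forward_dataset ⊃ register_statement); even if O(register_statement) held, inferring O(~forward_dataset) would be affirming the consequent — invalid.
No other premise forces O(~forward_dataset). An ideal world satisfying every premise can still have ~forward_dataset false, so O(~forward_dataset) is not derivable.

No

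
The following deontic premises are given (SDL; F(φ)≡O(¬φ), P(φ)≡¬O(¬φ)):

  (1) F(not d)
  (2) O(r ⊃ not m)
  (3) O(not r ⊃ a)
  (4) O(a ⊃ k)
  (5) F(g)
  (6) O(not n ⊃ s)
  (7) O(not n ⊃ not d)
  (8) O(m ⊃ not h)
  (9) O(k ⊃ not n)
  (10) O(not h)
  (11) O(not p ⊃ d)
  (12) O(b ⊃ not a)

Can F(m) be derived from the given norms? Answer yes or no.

Yes

Premise 1 is F(not d), i.e. O(d).
Premise 7, O(not n ⊃ not d), contraposes to O(d ⊃ n); with O(d) we get O(n).
Premise 9, O(k ⊃ not n), contraposes to O(n ⊃ not k); with O(n) we get O(not k).
Premise 4, O(a ⊃ k), contraposes to O(not k ⊃ not a); with O(not k) we get O(not a).
The contrapositive of premise 3 (O(not r ⊃ a)) is O(not a ⊃ r), and O(not a) is already established, so O(r).
With premise 2, O(r ⊃ not m), the K-axiom yields O(not m).
Premises 5, 6, 8, 10, 11, 12 do not contribute to this derivation.
So O(not m) holds, i.e. F(m). The claim follows.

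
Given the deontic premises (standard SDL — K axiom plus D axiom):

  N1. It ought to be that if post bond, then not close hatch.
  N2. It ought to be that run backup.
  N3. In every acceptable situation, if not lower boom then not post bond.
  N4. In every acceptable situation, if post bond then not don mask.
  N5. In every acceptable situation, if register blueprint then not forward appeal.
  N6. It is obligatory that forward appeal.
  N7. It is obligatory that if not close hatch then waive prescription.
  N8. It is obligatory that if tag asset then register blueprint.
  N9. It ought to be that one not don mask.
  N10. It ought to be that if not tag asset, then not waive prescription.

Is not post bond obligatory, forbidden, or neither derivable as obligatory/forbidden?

Obligatory

Premise 6 states O(forward_appeal) outright.
The contrapositive of premise 5 (O(register_blueprint → ¬forward_appeal)) is O(forward_appeal → ¬register_blueprint), and O(forward_appeal) is already established, so O(¬register_blueprint).
Premise 8 is O(tag_asset → register_blueprint); contrapositively O(¬register_blueprint → ¬tag_asset). Since O(¬register_blueprint) holds, K gives O(¬tag_asset).
With premise 10, O(¬tag_asset → ¬waive_prescription), the K-axiom yields O(¬waive_prescription).
Premise 7 is O(¬close_hatch → waive_prescription); contrapositively O(¬waive_prescription → close_hatch). Since O(¬waive_prescription) holds, K gives O(close_hatch).
The contrapositive of premise 1 (O(post_bond → ¬close_hatch)) is O(close_hatch → ¬post_bond), and O(close_hatch) is already established, so O(¬post_bond).
Premises 2, 3, 4, 9 do not contribute to this derivation.
Hence ¬post_bond is obligatory.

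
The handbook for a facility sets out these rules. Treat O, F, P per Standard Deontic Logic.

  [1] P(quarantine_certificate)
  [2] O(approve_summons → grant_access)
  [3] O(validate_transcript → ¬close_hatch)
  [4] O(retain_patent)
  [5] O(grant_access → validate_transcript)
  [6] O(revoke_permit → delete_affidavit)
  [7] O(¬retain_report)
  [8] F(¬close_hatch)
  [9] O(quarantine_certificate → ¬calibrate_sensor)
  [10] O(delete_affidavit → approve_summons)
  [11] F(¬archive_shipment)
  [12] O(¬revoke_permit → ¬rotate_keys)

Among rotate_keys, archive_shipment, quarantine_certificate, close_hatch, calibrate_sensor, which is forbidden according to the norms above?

rotate_keys

F(¬close_hatch) at premise 8 means O(close_hatch).
Premise 3 is O(validate_transcript → ¬close_hatch); contrapositively O(close_hatch → ¬validate_transcript). Since O(close_hatch) holds, K gives O(¬validate_transcript).
The contrapositive of premise 5 (O(grant_access → validate_transcript)) is O(¬validate_transcript → ¬grant_access), and O(¬validate_transcript) is already established, so O(¬grant_access).
Premise 2, O(approve_summons → grant_access), contraposes to O(¬grant_access → ¬approve_summons); with O(¬grant_access) we get O(¬approve_summons).
The contrapositive of premise 10 (O(delete_affidavit → approve_summons)) is O(¬approve_summons → ¬delete_affidavit), and O(¬approve_summons) is already established, so O(¬delete_affidavit).
Premise 6 is O(revoke_permit → delete_affidavit); contrapositively O(¬delete_affidavit → ¬revoke_permit). Since O(¬delete_affidavit) holds, K gives O(¬revoke_permit).
Premise 12 is O(¬revoke_permit → ¬rotate_keys); since O(¬revoke_permit), deontic closure gives O(¬rotate_keys).
So O(¬rotate_keys) holds, i.e. rotate_keys is forbidden. None of the other listed options is forbidden under the premises.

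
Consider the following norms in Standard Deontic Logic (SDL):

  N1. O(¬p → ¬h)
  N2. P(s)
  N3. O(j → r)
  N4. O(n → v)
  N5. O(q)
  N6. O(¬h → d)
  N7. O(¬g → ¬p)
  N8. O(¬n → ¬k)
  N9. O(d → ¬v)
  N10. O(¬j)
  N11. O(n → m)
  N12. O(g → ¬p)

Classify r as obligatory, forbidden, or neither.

Neither

Premise 3 is O(j → r), but O(j) is not derivable from the premises, so it does not yield O(r).
No premise or chain of K-axiom applications forces O(r), and none forces O(¬r). So r is neither obligatory nor forbidden under these norms.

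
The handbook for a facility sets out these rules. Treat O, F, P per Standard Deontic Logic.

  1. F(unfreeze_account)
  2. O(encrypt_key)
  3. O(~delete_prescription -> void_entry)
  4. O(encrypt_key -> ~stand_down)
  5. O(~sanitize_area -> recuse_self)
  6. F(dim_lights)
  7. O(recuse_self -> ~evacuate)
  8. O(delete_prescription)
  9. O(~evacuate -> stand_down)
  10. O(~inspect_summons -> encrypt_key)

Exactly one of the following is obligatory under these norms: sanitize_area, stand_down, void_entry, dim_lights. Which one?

sanitize_area

From premise 2 we have O(encrypt_key).
Premise 4 is O(encrypt_key -> ~stand_down); since O(encrypt_key), deontic closure gives O(~stand_down).
Premise 9, O(~evacuate -> stand_down), contraposes to O(~stand_down -> evacuate); with O(~stand_down) we get O(evacuate).
The contrapositive of premise 7 (O(recuse_self -> ~evacuate)) is O(evacuate -> ~recuse_self), and O(evacuate) is already established, so O(~recuse_self).
Premise 5, O(~sanitize_area -> recuse_self), contraposes to O(~recuse_self -> sanitize_area); with O(~recuse_self) we get O(sanitize_area).
So O(sanitize_area) holds — sanitize_area is obligatory. None of the other listed options is made obligatory by any chain of premises.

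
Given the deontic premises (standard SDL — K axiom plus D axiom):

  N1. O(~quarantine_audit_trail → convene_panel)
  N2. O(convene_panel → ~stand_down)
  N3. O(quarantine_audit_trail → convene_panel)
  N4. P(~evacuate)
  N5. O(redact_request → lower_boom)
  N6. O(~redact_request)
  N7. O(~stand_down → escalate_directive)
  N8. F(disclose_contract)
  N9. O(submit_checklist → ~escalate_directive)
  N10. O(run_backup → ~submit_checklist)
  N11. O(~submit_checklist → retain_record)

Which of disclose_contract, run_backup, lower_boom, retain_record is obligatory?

retain_record

Premises 1 and 3 are O(~quarantine_audit_trail → convene_panel) and O(quarantine_audit_trail → convene_panel); every ideal world satisfies ~quarantine_audit_trail or quarantine_audit_trail, so in either case convene_panel holds — hence O(convene_panel).
With premise 2, O(convene_panel → ~stand_down), the K-axiom yields O(~stand_down).
Premise 7 is O(~stand_down → escalate_directive); since O(~stand_down), deontic closure gives O(escalate_directive).
Premise 9, O(submit_checklist → ~escalate_directive), contraposes to O(escalate_directive → ~submit_checklist); with O(escalate_directive) we get O(~submit_checklist).
With premise 11, O(~submit_checklist → retain_record), the K-axiom yields O(retain_record).
So O(retain_record) holds — retain_record is obligatory. None of the other listed options is made obligatory by any chain of premises.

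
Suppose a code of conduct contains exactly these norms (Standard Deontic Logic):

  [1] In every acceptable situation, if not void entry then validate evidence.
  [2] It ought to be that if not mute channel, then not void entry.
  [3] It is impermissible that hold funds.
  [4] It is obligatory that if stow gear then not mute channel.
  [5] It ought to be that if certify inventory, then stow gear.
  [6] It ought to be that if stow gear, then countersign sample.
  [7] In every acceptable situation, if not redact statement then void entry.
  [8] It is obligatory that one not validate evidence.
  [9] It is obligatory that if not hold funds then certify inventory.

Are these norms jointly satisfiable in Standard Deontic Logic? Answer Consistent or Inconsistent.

Inconsistent

From premise 8 we have O(¬validate_evidence).
The contrapositive of premise 1 (O(¬void_entry → validate_evidence)) is O(¬validate_evidence → void_entry), and O(¬validate_evidence) is already established, so O(void_entry).
Premise 2, O(¬mute_channel → ¬void_entry), contraposes to O(void_entry → mute_channel); with O(void_entry) we get O(mute_channel).
Premise 4 is O(stow_gear → ¬mute_channel); contrapositively O(mute_channel → ¬stow_gear). Since O(mute_channel) holds, K gives O(¬stow_gear).
Premise 5, O(certify_inventory → stow_gear), contraposes to O(¬stow_gear → ¬certify_inventory); with O(¬stow_gear) we get O(¬certify_inventory).
Premise 9, O(¬hold_funds → certify_inventory), contraposes to O(¬certify_inventory → hold_funds); with O(¬certify_inventory) we get O(hold_funds).
Yet premise 3 is F(hold_funds), i.e. O(¬hold_funds).
We now have both O(hold_funds) and O(¬hold_funds) — hold_funds is simultaneously obligatory and forbidden, violating the D-axiom.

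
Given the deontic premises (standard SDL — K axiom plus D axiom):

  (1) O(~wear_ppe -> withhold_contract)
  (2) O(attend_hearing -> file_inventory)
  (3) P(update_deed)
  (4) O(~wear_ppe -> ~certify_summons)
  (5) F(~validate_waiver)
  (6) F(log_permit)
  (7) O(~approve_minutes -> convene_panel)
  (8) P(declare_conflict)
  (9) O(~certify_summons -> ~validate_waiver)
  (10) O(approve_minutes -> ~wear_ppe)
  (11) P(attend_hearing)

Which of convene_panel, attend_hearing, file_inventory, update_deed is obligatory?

Premise 5 is F(~validate_waiver), i.e. O(validate_waiver).
Premise 9 is O(~certify_summons -> ~validate_waiver); contrapositively O(validate_waiver -> certify_summons). Since O(validate_waiver) holds, K gives O(certify_summons).
The contrapositive of premise 4 (O(~wear_ppe -> ~certify_summons)) is O(certify_summons -> wear_ppe), and O(certify_summons) is already established, so O(wear_ppe).
The contrapositive of premise 10 (O(approve_minutes -> ~wear_ppe)) is O(wear_ppe -> ~approve_minutes), and O(wear_ppe) is already established, so O(~approve_minutes).
From O(~approve_minutes) and premise 7, O(~approve_minutes -> convene_panel), we obtain O(convene_panel).
So O(convene_panel) holds — convene_panel is obligatory. None of the other listed options is made obligatory by any chain of premises.

convene_panel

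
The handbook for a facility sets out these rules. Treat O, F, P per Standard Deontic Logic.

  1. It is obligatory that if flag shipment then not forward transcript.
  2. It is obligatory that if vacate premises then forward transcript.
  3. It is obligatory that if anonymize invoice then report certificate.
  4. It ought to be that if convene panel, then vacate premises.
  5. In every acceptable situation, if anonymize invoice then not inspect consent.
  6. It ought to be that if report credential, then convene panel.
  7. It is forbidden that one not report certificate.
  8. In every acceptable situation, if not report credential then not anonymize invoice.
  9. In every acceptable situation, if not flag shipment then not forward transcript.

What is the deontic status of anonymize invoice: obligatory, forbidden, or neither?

Premises 9 and 1 are O(¬flag_shipment → ¬forward_transcript) and O(flag_shipment → ¬forward_transcript); every ideal world satisfies ¬flag_shipment or flag_shipment, so in either case ¬forward_transcript holds — hence O(¬forward_transcript).
Premise 2, O(vacate_premises → forward_transcript), contraposes to O(¬forward_transcript → ¬vacate_premises); with O(¬forward_transcript) we get O(¬vacate_premises).
Premise 4 is O(convene_panel → vacate_premises); contrapositively O(¬vacate_premises → ¬convene_panel). Since O(¬vacate_premises) holds, K gives O(¬convene_panel).
Premise 6 is O(report_credential → convene_panel); contrapositively O(¬convene_panel → ¬report_credential). Since O(¬convene_panel) holds, K gives O(¬report_credential).
From O(¬report_credential) and premise 8, O(¬report_credential → ¬anonymize_invoice), we obtain O(¬anonymize_invoice).
Premises 3, 5, 7 do not contribute to this derivation.
Thus O(¬anonymize_invoice), which is F(anonymize_invoice): anonymize_invoice is forbidden.

Forbidden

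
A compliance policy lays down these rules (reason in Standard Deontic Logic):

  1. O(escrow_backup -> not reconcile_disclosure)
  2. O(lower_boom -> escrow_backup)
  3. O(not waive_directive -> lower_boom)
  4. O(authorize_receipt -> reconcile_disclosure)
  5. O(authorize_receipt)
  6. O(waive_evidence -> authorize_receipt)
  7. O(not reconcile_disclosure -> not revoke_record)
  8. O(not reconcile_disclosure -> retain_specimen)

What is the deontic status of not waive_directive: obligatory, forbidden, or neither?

Forbidden

Premise 5 gives O(authorize_receipt).
Premise 4 is O(authorize_receipt -> reconcile_disclosure); since O(authorize_receipt), deontic closure gives O(reconcile_disclosure).
The contrapositive of premise 1 (O(escrow_backup -> not reconcile_disclosure)) is O(reconcile_disclosure -> not escrow_backup), and O(reconcile_disclosure) is already established, so O(not escrow_backup).
Premise 2, O(lower_boom -> escrow_backup), contraposes to O(not escrow_backup -> not lower_boom); with O(not escrow_backup) we get O(not lower_boom).
The contrapositive of premise 3 (O(not waive_directive -> lower_boom)) is O(not lower_boom -> waive_directive), and O(not lower_boom) is already established, so O(waive_directive).
Premises 6, 7, 8 do not contribute to this derivation.
Thus O(waive_directive), which is F(not waive_directive): not waive_directive is forbidden.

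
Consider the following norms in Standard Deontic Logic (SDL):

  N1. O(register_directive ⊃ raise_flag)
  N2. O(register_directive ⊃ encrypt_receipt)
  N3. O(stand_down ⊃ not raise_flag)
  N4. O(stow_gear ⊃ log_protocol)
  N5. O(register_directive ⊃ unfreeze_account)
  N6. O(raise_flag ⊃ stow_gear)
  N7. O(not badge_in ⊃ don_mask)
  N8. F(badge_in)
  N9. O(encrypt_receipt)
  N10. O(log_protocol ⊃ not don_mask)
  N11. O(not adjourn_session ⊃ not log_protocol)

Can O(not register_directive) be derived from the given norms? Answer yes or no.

Yes

Premise 8 is F(badge_in), i.e. O(not badge_in).
From O(not badge_in) and premise 7, O(not badge_in ⊃ don_mask), we obtain O(don_mask).
Premise 10, O(log_protocol ⊃ not don_mask), contraposes to O(don_mask ⊃ not log_protocol); with O(don_mask) we get O(not log_protocol).
Premise 4, O(stow_gear ⊃ log_protocol), contraposes to O(not log_protocol ⊃ not stow_gear); with O(not log_protocol) we get O(not stow_gear).
Premise 6, O(raise_flag ⊃ stow_gear), contraposes to O(not stow_gear ⊃ not raise_flag); with O(not stow_gear) we get O(not raise_flag).
Premise 1, O(register_directive ⊃ raise_flag), contraposes to O(not raise_flag ⊃ not register_directive); with O(not raise_flag) we get O(not register_directive).
Premises 2, 3, 5, 9, 11 do not contribute to this derivation.
So O(not register_directive) follows.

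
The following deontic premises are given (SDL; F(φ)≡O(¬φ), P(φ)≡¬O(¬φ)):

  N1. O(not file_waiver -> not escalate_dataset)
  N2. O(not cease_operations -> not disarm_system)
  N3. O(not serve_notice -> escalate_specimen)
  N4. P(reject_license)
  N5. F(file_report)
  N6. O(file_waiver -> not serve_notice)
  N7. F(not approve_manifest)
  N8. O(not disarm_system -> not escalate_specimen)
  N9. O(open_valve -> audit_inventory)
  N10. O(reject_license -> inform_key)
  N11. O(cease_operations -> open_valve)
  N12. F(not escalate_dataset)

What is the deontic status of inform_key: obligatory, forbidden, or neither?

Premise 10 is O(reject_license -> inform_key), but O(reject_license) is not derivable from the premises (the permission P(reject_license) asserts only not O(not reject_license), not O(reject_license)), so it does not yield O(inform_key).
No premise or chain of K-axiom applications forces O(inform_key), and none forces O(not inform_key). So inform_key is neither obligatory nor forbidden under these norms.

Neither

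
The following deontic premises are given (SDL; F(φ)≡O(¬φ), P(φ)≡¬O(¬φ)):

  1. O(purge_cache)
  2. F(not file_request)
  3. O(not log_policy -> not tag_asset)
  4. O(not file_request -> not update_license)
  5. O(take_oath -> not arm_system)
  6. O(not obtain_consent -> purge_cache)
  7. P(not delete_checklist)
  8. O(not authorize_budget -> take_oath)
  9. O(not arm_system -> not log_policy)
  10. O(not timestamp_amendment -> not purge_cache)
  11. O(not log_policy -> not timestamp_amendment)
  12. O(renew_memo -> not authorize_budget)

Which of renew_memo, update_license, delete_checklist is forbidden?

Premise 1 states O(purge_cache) outright.
Premise 10, O(not timestamp_amendment -> not purge_cache), contraposes to O(purge_cache -> timestamp_amendment); with O(purge_cache) we get O(timestamp_amendment).
Premise 11, O(not log_policy -> not timestamp_amendment), contraposes to O(timestamp_amendment -> log_policy); with O(timestamp_amendment) we get O(log_policy).
Premise 9, O(not arm_system -> not log_policy), contraposes to O(log_policy -> arm_system); with O(log_policy) we get O(arm_system).
The contrapositive of premise 5 (O(take_oath -> not arm_system)) is O(arm_system -> not take_oath), and O(arm_system) is already established, so O(not take_oath).
Premise 8 is O(not authorize_budget -> take_oath); contrapositively O(not take_oath -> authorize_budget). Since O(not take_oath) holds, K gives O(authorize_budget).
Premise 12, O(renew_memo -> not authorize_budget), contraposes to O(authorize_budget -> not renew_memo); with O(authorize_budget) we get O(not renew_memo).
So O(not renew_memo) holds, i.e. renew_memo is forbidden. None of the other listed options is forbidden under the premises.

renew_memo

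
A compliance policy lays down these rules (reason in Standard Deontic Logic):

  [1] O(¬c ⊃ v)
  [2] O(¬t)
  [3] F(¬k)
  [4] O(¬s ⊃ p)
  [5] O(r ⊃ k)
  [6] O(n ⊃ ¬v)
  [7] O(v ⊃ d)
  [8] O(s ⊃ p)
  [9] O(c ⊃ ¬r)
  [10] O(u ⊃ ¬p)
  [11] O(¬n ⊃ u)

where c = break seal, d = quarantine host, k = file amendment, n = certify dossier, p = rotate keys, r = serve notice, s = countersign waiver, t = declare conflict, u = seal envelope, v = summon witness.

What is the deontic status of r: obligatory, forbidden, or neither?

Forbidden

By case analysis on ¬s: premise 4 gives O(¬s ⊃ p) and premise 8 gives O(s ⊃ p), so O(p) either way.
The contrapositive of premise 10 (O(u ⊃ ¬p)) is O(p ⊃ ¬u), and O(p) is already established, so O(¬u).
Premise 11, O(¬n ⊃ u), contraposes to O(¬u ⊃ n); with O(¬u) we get O(n).
With premise 6, O(n ⊃ ¬v), the K-axiom yields O(¬v).
Premise 1, O(¬c ⊃ v), contraposes to O(¬v ⊃ c); with O(¬v) we get O(c).
From O(c) and premise 9, O(c ⊃ ¬r), we obtain O(¬r).
Premises 2, 3, 5, 7 do not contribute to this derivation.
Thus O(¬r), which is F(r): r is forbidden.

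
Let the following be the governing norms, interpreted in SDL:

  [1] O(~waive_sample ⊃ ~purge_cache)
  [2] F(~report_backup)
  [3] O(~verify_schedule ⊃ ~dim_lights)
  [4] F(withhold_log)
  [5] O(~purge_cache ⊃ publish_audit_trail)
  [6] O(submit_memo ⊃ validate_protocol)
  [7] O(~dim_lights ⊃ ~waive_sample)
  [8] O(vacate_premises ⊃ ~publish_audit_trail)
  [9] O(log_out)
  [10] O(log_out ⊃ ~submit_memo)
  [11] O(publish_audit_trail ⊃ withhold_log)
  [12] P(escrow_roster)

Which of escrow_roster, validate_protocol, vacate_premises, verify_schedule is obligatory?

verify_schedule

Premise 4 is F(withhold_log), i.e. O(~withhold_log).
Premise 11, O(publish_audit_trail ⊃ withhold_log), contraposes to O(~withhold_log ⊃ ~publish_audit_trail); with O(~withhold_log) we get O(~publish_audit_trail).
Premise 5 is O(~purge_cache ⊃ publish_audit_trail); contrapositively O(~publish_audit_trail ⊃ purge_cache). Since O(~publish_audit_trail) holds, K gives O(purge_cache).
Premise 1, O(~waive_sample ⊃ ~purge_cache), contraposes to O(purge_cache ⊃ waive_sample); with O(purge_cache) we get O(waive_sample).
Premise 7, O(~dim_lights ⊃ ~waive_sample), contraposes to O(waive_sample ⊃ dim_lights); with O(waive_sample) we get O(dim_lights).
Premise 3 is O(~verify_schedule ⊃ ~dim_lights); contrapositively O(dim_lights ⊃ verify_schedule). Since O(dim_lights) holds, K gives O(verify_schedule).
So O(verify_schedule) holds — verify_schedule is obligatory. None of the other listed options is made obligatory by any chain of premises.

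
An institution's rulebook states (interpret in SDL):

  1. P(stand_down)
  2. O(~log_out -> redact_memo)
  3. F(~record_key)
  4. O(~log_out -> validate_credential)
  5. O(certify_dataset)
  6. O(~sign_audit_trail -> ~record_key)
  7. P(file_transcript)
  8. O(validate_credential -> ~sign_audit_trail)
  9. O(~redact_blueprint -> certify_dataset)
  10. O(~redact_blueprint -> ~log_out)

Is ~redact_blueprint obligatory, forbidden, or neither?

Forbidden

Premise 3 is F(~record_key), i.e. O(record_key).
Premise 6, O(~sign_audit_trail -> ~record_key), contraposes to O(record_key -> sign_audit_trail); with O(record_key) we get O(sign_audit_trail).
The contrapositive of premise 8 (O(validate_credential -> ~sign_audit_trail)) is O(sign_audit_trail -> ~validate_credential), and O(sign_audit_trail) is already established, so O(~validate_credential).
The contrapositive of premise 4 (O(~log_out -> validate_credential)) is O(~validate_credential -> log_out), and O(~validate_credential) is already established, so O(log_out).
The contrapositive of premise 10 (O(~redact_blueprint -> ~log_out)) is O(log_out -> redact_blueprint), and O(log_out) is already established, so O(redact_blueprint).
Premises 1, 2, 5, 7, 9 do not contribute to this derivation.
Thus O(redact_blueprint), which is F(~redact_blueprint): ~redact_blueprint is forbidden.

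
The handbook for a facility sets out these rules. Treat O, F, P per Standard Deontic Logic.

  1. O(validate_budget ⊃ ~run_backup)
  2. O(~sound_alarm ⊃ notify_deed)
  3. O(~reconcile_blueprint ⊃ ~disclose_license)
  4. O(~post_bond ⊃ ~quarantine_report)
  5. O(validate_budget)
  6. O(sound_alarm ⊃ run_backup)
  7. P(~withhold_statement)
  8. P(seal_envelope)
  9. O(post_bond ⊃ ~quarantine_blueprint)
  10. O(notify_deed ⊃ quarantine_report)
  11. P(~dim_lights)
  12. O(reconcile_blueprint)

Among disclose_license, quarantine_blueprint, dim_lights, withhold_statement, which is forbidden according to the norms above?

quarantine_blueprint

Premise 5 gives O(validate_budget).
Premise 1 is O(validate_budget ⊃ ~run_backup); since O(validate_budget), deontic closure gives O(~run_backup).
Premise 6 is O(sound_alarm ⊃ run_backup); contrapositively O(~run_backup ⊃ ~sound_alarm). Since O(~run_backup) holds, K gives O(~sound_alarm).
Premise 2 is O(~sound_alarm ⊃ notify_deed); since O(~sound_alarm), deontic closure gives O(notify_deed).
From O(notify_deed) and premise 10, O(notify_deed ⊃ quarantine_report), we obtain O(quarantine_report).
Premise 4 is O(~post_bond ⊃ ~quarantine_report); contrapositively O(quarantine_report ⊃ post_bond). Since O(quarantine_report) holds, K gives O(post_bond).
Applying K to premise 9 (O(post_bond ⊃ ~quarantine_blueprint)) and O(post_bond) yields O(~quarantine_blueprint).
So O(~quarantine_blueprint) holds, i.e. quarantine_blueprint is forbidden. None of the other listed options is forbidden under the premises.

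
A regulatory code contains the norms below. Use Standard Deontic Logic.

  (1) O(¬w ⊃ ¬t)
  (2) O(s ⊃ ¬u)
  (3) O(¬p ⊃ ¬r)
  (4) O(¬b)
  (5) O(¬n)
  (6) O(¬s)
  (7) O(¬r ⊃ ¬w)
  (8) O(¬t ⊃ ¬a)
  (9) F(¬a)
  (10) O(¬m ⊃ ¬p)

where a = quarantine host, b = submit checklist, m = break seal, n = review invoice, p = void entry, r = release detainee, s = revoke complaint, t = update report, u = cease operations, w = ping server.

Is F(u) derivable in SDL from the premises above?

Premise 2 is O(s ⊃ ¬u), but O(s) is not derivable from the premises, so it does not yield O(¬u).
No other premise forces O(¬u). An ideal world satisfying every premise can still have u true, so F(u) is not derivable.

No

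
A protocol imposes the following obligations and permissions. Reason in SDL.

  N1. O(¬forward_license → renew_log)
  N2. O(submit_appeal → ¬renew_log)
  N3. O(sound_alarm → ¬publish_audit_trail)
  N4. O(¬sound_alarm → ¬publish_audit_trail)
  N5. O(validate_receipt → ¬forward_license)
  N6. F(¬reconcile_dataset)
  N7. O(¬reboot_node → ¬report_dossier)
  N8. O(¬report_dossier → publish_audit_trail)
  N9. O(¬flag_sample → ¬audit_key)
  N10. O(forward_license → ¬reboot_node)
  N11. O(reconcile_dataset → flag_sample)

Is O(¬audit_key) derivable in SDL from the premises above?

Premise 9 is O(¬flag_sample → ¬audit_key), but O(¬flag_sample) is not derivable from the premises, so it does not yield O(¬audit_key).
No other premise forces O(¬audit_key). An ideal world satisfying every premise can still have ¬audit_key false, so O(¬audit_key) is not derivable.

No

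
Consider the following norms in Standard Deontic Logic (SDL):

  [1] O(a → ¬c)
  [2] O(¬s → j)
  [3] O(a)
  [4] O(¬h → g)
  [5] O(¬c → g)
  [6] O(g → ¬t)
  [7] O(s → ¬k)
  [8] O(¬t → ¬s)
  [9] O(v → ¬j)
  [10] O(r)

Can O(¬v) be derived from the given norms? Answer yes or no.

Yes

Premise 3 gives O(a).
From O(a) and premise 1, O(a → ¬c), we obtain O(¬c).
Premise 5 is O(¬c → g); since O(¬c), deontic closure gives O(g).
Applying K to premise 6 (O(g → ¬t)) and O(g) yields O(¬t).
With premise 8, O(¬t → ¬s), the K-axiom yields O(¬s).
From O(¬s) and premise 2, O(¬s → j), we obtain O(j).
The contrapositive of premise 9 (O(v → ¬j)) is O(j → ¬v), and O(j) is already established, so O(¬v).
Premises 4, 7, 10 do not contribute to this derivation.
So O(¬v) follows.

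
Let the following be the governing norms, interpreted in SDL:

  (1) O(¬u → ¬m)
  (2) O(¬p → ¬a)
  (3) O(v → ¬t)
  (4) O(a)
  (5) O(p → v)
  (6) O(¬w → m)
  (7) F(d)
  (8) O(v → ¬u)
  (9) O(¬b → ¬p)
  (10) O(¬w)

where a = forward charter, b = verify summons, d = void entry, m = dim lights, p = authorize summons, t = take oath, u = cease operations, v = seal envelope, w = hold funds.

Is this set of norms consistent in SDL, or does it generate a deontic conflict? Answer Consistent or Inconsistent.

Premise 10 states O(¬w) outright.
With premise 6, O(¬w → m), the K-axiom yields O(m).
Premise 1 is O(¬u → ¬m); contrapositively O(m → u). Since O(m) holds, K gives O(u).
The contrapositive of premise 8 (O(v → ¬u)) is O(u → ¬v), and O(u) is already established, so O(¬v).
Premise 5, O(p → v), contraposes to O(¬v → ¬p); with O(¬v) we get O(¬p).
With premise 2, O(¬p → ¬a), the K-axiom yields O(¬a).
Yet premise 4 states O(a).
We now have both O(¬a) and O(a) — a is simultaneously obligatory and forbidden, violating the D-axiom.

Inconsistent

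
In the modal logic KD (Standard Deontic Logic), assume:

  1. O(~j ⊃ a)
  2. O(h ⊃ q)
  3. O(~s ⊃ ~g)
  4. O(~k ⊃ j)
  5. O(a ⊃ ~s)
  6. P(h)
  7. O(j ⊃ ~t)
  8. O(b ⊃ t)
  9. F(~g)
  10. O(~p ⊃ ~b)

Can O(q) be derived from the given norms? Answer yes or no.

Premise 2 is O(h ⊃ q), but O(h) is not derivable from the premises (the permission P(h) asserts only ~O(~h), not O(h)), so it does not yield O(q).
No other premise forces O(q). An ideal world satisfying every premise can still have q false, so O(q) is not derivable.

No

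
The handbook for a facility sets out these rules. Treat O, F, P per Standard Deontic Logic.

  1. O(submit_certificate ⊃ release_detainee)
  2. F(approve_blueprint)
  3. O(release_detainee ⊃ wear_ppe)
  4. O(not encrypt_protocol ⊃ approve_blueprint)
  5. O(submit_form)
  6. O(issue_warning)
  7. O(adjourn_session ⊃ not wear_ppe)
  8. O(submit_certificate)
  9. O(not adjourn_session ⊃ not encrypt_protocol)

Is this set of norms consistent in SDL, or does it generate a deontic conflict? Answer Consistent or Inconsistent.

Premise 8 gives O(submit_certificate).
From O(submit_certificate) and premise 1, O(submit_certificate ⊃ release_detainee), we obtain O(release_detainee).
Applying K to premise 3 (O(release_detainee ⊃ wear_ppe)) and O(release_detainee) yields O(wear_ppe).
Premise 7, O(adjourn_session ⊃ not wear_ppe), contraposes to O(wear_ppe ⊃ not adjourn_session); with O(wear_ppe) we get O(not adjourn_session).
From O(not adjourn_session) and premise 9, O(not adjourn_session ⊃ not encrypt_protocol), we obtain O(not encrypt_protocol).
Premise 4 is O(not encrypt_protocol ⊃ approve_blueprint); since O(not encrypt_protocol), deontic closure gives O(approve_blueprint).
But premise 2, F(approve_blueprint), means O(not approve_blueprint).
We now have both O(approve_blueprint) and O(not approve_blueprint) — approve_blueprint is simultaneously obligatory and forbidden, violating the D-axiom.

Inconsistent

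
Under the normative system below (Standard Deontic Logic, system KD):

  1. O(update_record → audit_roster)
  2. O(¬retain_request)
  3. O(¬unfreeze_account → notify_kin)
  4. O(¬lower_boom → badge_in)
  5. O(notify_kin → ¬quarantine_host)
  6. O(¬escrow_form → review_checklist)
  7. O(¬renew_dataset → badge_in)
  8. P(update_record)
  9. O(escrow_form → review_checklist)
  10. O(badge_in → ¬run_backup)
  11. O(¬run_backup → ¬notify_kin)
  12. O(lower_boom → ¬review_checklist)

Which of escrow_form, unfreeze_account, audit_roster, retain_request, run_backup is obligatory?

unfreeze_account

Premises 9 and 6 are O(escrow_form → review_checklist) and O(¬escrow_form → review_checklist); every ideal world satisfies escrow_form or ¬escrow_form, so in either case review_checklist holds — hence O(review_checklist).
Premise 12 is O(lower_boom → ¬review_checklist); contrapositively O(review_checklist → ¬lower_boom). Since O(review_checklist) holds, K gives O(¬lower_boom).
With premise 4, O(¬lower_boom → badge_in), the K-axiom yields O(badge_in).
Applying K to premise 10 (O(badge_in → ¬run_backup)) and O(badge_in) yields O(¬run_backup).
With premise 11, O(¬run_backup → ¬notify_kin), the K-axiom yields O(¬notify_kin).
Premise 3, O(¬unfreeze_account → notify_kin), contraposes to O(¬notify_kin → unfreeze_account); with O(¬notify_kin) we get O(unfreeze_account).
So O(unfreeze_account) holds — unfreeze_account is obligatory. None of the other listed options is made obligatory by any chain of premises.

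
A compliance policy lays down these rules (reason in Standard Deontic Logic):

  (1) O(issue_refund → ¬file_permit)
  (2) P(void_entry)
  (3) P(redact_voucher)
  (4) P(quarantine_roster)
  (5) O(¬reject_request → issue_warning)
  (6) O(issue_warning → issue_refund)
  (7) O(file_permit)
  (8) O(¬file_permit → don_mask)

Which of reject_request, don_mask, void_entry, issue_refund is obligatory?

From premise 7 we have O(file_permit).
The contrapositive of premise 1 (O(issue_refund → ¬file_permit)) is O(file_permit → ¬issue_refund), and O(file_permit) is already established, so O(¬issue_refund).
The contrapositive of premise 6 (O(issue_warning → issue_refund)) is O(¬issue_refund → ¬issue_warning), and O(¬issue_refund) is already established, so O(¬issue_warning).
Premise 5 is O(¬reject_request → issue_warning); contrapositively O(¬issue_warning → reject_request). Since O(¬issue_warning) holds, K gives O(reject_request).
So O(reject_request) holds — reject_request is obligatory. None of the other listed options is made obligatory by any chain of premises.

reject_request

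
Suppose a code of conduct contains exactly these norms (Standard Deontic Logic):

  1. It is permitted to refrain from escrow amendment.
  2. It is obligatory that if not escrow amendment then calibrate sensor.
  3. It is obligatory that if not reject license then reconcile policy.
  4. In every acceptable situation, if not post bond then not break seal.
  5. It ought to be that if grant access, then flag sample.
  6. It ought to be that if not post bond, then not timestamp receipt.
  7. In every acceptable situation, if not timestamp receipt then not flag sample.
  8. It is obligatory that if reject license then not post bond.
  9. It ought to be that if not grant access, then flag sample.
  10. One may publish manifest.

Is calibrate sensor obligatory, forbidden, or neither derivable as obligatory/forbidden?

Premise 2 is O(¬escrow_amendment → calibrate_sensor), but O(¬escrow_amendment) is not derivable from the premises (the permission P(¬escrow_amendment) asserts only ¬O(escrow_amendment), not O(¬escrow_amendment)), so it does not yield O(calibrate_sensor).
No premise or chain of K-axiom applications forces O(calibrate_sensor), and none forces O(¬calibrate_sensor). So calibrate_sensor is neither obligatory nor forbidden under these norms.

Neither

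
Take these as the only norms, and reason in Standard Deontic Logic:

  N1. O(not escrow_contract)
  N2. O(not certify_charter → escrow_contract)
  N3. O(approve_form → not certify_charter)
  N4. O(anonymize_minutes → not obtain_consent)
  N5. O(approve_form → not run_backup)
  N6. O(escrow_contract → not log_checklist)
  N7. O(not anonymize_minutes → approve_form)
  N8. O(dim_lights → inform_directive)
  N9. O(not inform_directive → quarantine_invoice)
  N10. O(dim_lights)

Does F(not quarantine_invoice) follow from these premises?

No

Premise 9 is O(not inform_directive → quarantine_invoice), but O(not inform_directive) is not derivable from the premises, so it does not yield O(quarantine_invoice).
No other premise forces O(quarantine_invoice). An ideal world satisfying every premise can still have not quarantine_invoice true, so F(not quarantine_invoice) is not derivable.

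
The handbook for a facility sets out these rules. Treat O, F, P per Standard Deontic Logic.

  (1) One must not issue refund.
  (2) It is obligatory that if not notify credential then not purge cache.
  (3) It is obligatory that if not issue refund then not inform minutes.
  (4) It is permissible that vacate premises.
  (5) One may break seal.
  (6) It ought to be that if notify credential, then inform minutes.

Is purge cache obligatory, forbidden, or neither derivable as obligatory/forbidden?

Forbidden

F(issue_refund) at premise 1 means O(¬issue_refund).
From O(¬issue_refund) and premise 3, O(¬issue_refund → ¬inform_minutes), we obtain O(¬inform_minutes).
Premise 6 is O(notify_credential → inform_minutes); contrapositively O(¬inform_minutes → ¬notify_credential). Since O(¬inform_minutes) holds, K gives O(¬notify_credential).
Premise 2 is O(¬notify_credential → ¬purge_cache); since O(¬notify_credential), deontic closure gives O(¬purge_cache).
Premises 4, 5 do not contribute to this derivation.
Thus O(¬purge_cache), which is F(purge_cache): purge_cache is forbidden.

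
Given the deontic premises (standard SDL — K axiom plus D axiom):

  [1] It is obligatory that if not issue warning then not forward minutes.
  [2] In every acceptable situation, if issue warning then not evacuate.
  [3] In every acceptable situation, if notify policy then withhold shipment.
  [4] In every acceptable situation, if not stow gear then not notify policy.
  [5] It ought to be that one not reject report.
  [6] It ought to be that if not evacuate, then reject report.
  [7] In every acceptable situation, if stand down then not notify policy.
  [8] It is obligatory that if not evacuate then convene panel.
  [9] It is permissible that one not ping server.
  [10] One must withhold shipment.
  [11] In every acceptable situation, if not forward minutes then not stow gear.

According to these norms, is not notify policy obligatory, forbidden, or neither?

Obligatory

From premise 5 we have O(¬reject_report).
Premise 6 is O(¬evacuate → reject_report); contrapositively O(¬reject_report → evacuate). Since O(¬reject_report) holds, K gives O(evacuate).
Premise 2 is O(issue_warning → ¬evacuate); contrapositively O(evacuate → ¬issue_warning). Since O(evacuate) holds, K gives O(¬issue_warning).
Premise 1 is O(¬issue_warning → ¬forward_minutes); since O(¬issue_warning), deontic closure gives O(¬forward_minutes).
Applying K to premise 11 (O(¬forward_minutes → ¬stow_gear)) and O(¬forward_minutes) yields O(¬stow_gear).
From O(¬stow_gear) and premise 4, O(¬stow_gear → ¬notify_policy), we obtain O(¬notify_policy).
Premises 3, 7, 8, 9, 10 do not contribute to this derivation.
Hence ¬notify_policy is obligatory.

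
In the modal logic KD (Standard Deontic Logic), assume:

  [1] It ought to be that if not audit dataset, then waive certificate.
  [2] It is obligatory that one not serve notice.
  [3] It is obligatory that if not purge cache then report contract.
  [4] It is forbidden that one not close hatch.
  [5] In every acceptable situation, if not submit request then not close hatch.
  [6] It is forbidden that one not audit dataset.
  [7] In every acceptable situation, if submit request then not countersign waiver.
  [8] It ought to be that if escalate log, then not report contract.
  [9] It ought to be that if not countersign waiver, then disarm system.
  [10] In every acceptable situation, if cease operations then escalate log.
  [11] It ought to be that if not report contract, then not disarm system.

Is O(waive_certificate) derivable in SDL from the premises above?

No

Premise 1 is O(¬audit_dataset → waive_certificate), but O(¬audit_dataset) is not derivable from the premises, so it does not yield O(waive_certificate).
No other premise forces O(waive_certificate). An ideal world satisfying every premise can still have waive_certificate false, so O(waive_certificate) is not derivable.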